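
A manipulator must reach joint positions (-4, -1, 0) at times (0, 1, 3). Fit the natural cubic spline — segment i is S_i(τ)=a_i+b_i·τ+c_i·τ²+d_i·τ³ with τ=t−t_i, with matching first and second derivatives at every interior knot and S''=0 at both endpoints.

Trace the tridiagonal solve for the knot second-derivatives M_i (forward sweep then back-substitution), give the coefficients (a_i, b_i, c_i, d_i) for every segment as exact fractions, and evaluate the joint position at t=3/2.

Δ: Δ0=3, Δ1=1/2
row 1: diag=6, rhs=-15; c'=1/3, d'=-5/2
back: M1=-5/2
M: M0=0, M1=-5/2, M2=0
seg 0: a=-4, c=M0/2=0, d=(M1−M0)/(6·1)=-5/12, b=Δ0−h0·(2M0+M1)/6=41/12
seg 1: a=-1, c=M1/2=-5/4, d=(M2−M1)/(6·2)=5/24, b=Δ1−h1·(2M1+M2)/6=13/6
t_q=3/2 → seg 1, τ=1/2; S=-1+13/6·τ+-5/4·τ²+5/24·τ³=-13/64

  seg 0: a=-4 b=41/12 c=0 d=-5/12
  seg 1: a=-1 b=13/6 c=-5/4 d=5/24
S(3/2) = -13/64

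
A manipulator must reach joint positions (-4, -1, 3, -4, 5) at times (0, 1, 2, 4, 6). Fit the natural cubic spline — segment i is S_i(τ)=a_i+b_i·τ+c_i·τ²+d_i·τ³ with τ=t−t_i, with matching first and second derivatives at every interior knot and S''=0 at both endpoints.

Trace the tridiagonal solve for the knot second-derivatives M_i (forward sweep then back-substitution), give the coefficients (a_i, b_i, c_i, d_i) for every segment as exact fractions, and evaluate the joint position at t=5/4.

Δ: Δ0=3, Δ1=4, Δ2=-7/2, Δ3=9/2
row 1: diag=4, rhs=6; c'=1/4, d'=3/2
row 2: denom=6−1·1/4=23/4; d'=(-45−1·3/2)/(23/4)=-186/23
row 3: denom=8−2·8/23=168/23; d'=(48−2·-186/23)/(168/23)=123/14
back: M3=123/14
back: M2=-186/23−8/23·123/14=-78/7
back: M1=3/2−1/4·-78/7=30/7
M: M0=0, M1=30/7, M2=-78/7, M3=123/14, M4=0
seg 0: a=-4, c=M0/2=0, d=(M1−M0)/(6·1)=5/7, b=Δ0−h0·(2M0+M1)/6=16/7
seg 1: a=-1, c=M1/2=15/7, d=(M2−M1)/(6·1)=-18/7, b=Δ1−h1·(2M1+M2)/6=31/7
seg 2: a=3, c=M2/2=-39/7, d=(M3−M2)/(6·2)=93/56, b=Δ2−h2·(2M2+M3)/6=1
seg 3: a=-4, c=M3/2=123/28, d=(M4−M3)/(6·2)=-41/56, b=Δ3−h3·(2M3+M4)/6=-19/14
t_q=5/4 → seg 1, τ=1/4; S=-1+31/7·τ+15/7·τ²+-18/7·τ³=45/224

  seg 0: a=-4 b=16/7 c=0 d=5/7
  seg 1: a=-1 b=31/7 c=15/7 d=-18/7
  seg 2: a=3 b=1 c=-39/7 d=93/56
  seg 3: a=-4 b=-19/14 c=123/28 d=-41/56
S(5/4) = 45/224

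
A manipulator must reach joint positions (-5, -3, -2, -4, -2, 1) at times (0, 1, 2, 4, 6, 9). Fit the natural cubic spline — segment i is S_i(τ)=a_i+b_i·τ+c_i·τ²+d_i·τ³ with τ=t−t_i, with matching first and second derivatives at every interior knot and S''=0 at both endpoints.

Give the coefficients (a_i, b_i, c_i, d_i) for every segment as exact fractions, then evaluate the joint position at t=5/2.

Δ: Δ0=2, Δ1=1, Δ2=-1, Δ3=1, Δ4=1
row 1: diag=4, rhs=-6; c'=1/4, d'=-3/2
row 2: denom=6−1·1/4=23/4; d'=(-12−1·-3/2)/(23/4)=-42/23
row 3: denom=8−2·8/23=168/23; d'=(12−2·-42/23)/(168/23)=15/7
row 4: denom=10−2·23/84=397/42; d'=(0−2·15/7)/(397/42)=-180/397
back: M4=-180/397
back: M3=15/7−23/84·-180/397=900/397
back: M2=-42/23−8/23·900/397=-1038/397
back: M1=-3/2−1/4·-1038/397=-336/397
M: M0=0, M1=-336/397, M2=-1038/397, M3=900/397, M4=-180/397, M5=0
seg 0: a=-5, c=M0/2=0, d=(M1−M0)/(6·1)=-56/397, b=Δ0−h0·(2M0+M1)/6=850/397
seg 1: a=-3, c=M1/2=-168/397, d=(M2−M1)/(6·1)=-117/397, b=Δ1−h1·(2M1+M2)/6=682/397
seg 2: a=-2, c=M2/2=-519/397, d=(M3−M2)/(6·2)=323/794, b=Δ2−h2·(2M2+M3)/6=-5/397
seg 3: a=-4, c=M3/2=450/397, d=(M4−M3)/(6·2)=-90/397, b=Δ3−h3·(2M3+M4)/6=-143/397
seg 4: a=-2, c=M4/2=-90/397, d=(M5−M4)/(6·3)=10/397, b=Δ4−h4·(2M4+M5)/6=577/397
t_q=5/2 → seg 2, τ=1/2; S=-2+-5/397·τ+-519/397·τ²+323/794·τ³=-14497/6352

  seg 0: a=-5 b=850/397 c=0 d=-56/397
  seg 1: a=-3 b=682/397 c=-168/397 d=-117/397
  seg 2: a=-2 b=-5/397 c=-519/397 d=323/794
  seg 3: a=-4 b=-143/397 c=450/397 d=-90/397
  seg 4: a=-2 b=577/397 c=-90/397 d=10/397
S(5/2) = -14497/6352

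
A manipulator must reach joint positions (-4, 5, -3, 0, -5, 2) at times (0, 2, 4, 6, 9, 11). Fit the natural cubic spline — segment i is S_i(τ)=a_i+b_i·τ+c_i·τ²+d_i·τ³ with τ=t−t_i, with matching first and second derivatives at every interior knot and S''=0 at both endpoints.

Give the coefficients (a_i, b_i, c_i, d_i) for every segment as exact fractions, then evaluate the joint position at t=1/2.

Δ: Δ0=9/2, Δ1=-4, Δ2=3/2, Δ3=-5/3, Δ4=7/2
row 1: diag=8, rhs=-51; c'=1/4, d'=-51/8
row 2: denom=8−2·1/4=15/2; d'=(33−2·-51/8)/(15/2)=61/10
row 3: denom=10−2·4/15=142/15; d'=(-19−2·61/10)/(142/15)=-234/71
row 4: denom=10−3·45/142=1285/142; d'=(31−3·-234/71)/(1285/142)=5806/1285
back: M4=5806/1285
back: M3=-234/71−45/142·5806/1285=-1215/257
back: M2=61/10−4/15·-1215/257=18917/2570
back: M1=-51/8−1/4·18917/2570=-21113/2570
M: M0=0, M1=-21113/2570, M2=18917/2570, M3=-1215/257, M4=5806/1285, M5=0
seg 0: a=-4, c=M0/2=0, d=(M1−M0)/(6·2)=-21113/30840, b=Δ0−h0·(2M0+M1)/6=27904/3855
seg 1: a=5, c=M1/2=-21113/5140, d=(M2−M1)/(6·2)=4003/3084, b=Δ1−h1·(2M1+M2)/6=-7531/7710
seg 2: a=-3, c=M2/2=18917/5140, d=(M3−M2)/(6·2)=-31067/30840, b=Δ2−h2·(2M2+M3)/6=-14119/7710
seg 3: a=0, c=M3/2=-1215/514, d=(M4−M3)/(6·3)=11881/23130, b=Δ3−h3·(2M3+M4)/6=3091/3855
seg 4: a=-5, c=M4/2=2903/1285, d=(M5−M4)/(6·2)=-2903/7710, b=Δ4−h4·(2M4+M5)/6=3761/7710
t_q=1/2 → seg 0, τ=1/2; S=-4+27904/3855·τ+0·τ²+-21113/30840·τ³=-7671/16448

  seg 0: a=-4 b=27904/3855 c=0 d=-21113/30840
  seg 1: a=5 b=-7531/7710 c=-21113/5140 d=4003/3084
  seg 2: a=-3 b=-14119/7710 c=18917/5140 d=-31067/30840
  seg 3: a=0 b=3091/3855 c=-1215/514 d=11881/23130
  seg 4: a=-5 b=3761/7710 c=2903/1285 d=-2903/7710
S(1/2) = -7671/16448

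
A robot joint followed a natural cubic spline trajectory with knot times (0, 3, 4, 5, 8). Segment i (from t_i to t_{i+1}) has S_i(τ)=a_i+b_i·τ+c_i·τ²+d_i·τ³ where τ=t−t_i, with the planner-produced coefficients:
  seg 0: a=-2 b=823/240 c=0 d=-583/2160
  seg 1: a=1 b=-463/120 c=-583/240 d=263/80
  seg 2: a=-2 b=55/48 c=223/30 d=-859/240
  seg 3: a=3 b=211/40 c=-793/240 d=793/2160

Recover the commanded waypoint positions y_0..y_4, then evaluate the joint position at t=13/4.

y_0=-2 y_1=1 y_2=-2 y_3=3 y_4=-1
S(13/4) = -333/5120

y_0 = S_0(0) = a_0 = -2
y_1 = S_1(0) = a_1 = 1
y_2 = S_2(0) = a_2 = -2
y_3 = S_3(0) = a_3 = 3
y_4 = S_3(3) = -1
t_q=13/4 is in segment 1 (τ=1/4); S_1(τ)=-333/5120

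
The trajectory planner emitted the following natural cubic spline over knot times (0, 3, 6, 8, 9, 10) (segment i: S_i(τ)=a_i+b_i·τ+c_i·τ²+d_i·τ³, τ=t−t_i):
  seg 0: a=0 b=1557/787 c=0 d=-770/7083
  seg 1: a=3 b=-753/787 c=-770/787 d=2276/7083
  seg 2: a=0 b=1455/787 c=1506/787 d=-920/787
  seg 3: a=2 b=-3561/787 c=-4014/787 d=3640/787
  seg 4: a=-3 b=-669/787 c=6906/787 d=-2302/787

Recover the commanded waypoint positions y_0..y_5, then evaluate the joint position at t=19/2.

y_0 = S_0(0) = a_0 = 0
y_1 = S_1(0) = a_1 = 3
y_2 = S_2(0) = a_2 = 0
y_3 = S_3(0) = a_3 = 2
y_4 = S_4(0) = a_4 = -3
y_5 = S_4(1) = 2
t_q=19/2 is in segment 4 (τ=1/2); S_4(τ)=-5027/3148

y_0=0 y_1=3 y_2=0 y_3=2 y_4=-3 y_5=2
S(19/2) = -5027/3148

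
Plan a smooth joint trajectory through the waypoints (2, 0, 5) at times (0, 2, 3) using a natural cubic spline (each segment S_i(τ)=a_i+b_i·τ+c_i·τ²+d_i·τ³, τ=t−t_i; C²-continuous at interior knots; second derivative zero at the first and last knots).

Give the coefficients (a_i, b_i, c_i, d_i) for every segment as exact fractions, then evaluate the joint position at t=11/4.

  seg 0: a=2 b=-3 c=0 d=1/2
  seg 1: a=0 b=3 c=3 d=-1
S(11/4) = 225/64

Δ: Δ0=-1, Δ1=5
row 1: diag=6, rhs=36; c'=1/6, d'=6
back: M1=6
M: M0=0, M1=6, M2=0
seg 0: a=2, c=M0/2=0, d=(M1−M0)/(6·2)=1/2, b=Δ0−h0·(2M0+M1)/6=-3
seg 1: a=0, c=M1/2=3, d=(M2−M1)/(6·1)=-1, b=Δ1−h1·(2M1+M2)/6=3
t_q=11/4 → seg 1, τ=3/4; S=0+3·τ+3·τ²+-1·τ³=225/64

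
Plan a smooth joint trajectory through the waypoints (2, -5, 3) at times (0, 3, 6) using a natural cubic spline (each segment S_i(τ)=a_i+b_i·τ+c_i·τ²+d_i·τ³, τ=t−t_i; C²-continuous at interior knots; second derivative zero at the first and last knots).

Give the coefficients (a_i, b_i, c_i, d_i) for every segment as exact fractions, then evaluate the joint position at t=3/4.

Δ: Δ0=-7/3, Δ1=8/3
row 1: diag=12, rhs=30; c'=1/4, d'=5/2
back: M1=5/2
M: M0=0, M1=5/2, M2=0
seg 0: a=2, c=M0/2=0, d=(M1−M0)/(6·3)=5/36, b=Δ0−h0·(2M0+M1)/6=-43/12
seg 1: a=-5, c=M1/2=5/4, d=(M2−M1)/(6·3)=-5/36, b=Δ1−h1·(2M1+M2)/6=1/6
t_q=3/4 → seg 0, τ=3/4; S=2+-43/12·τ+0·τ²+5/36·τ³=-161/256

  seg 0: a=2 b=-43/12 c=0 d=5/36
  seg 1: a=-5 b=1/6 c=5/4 d=-5/36
S(3/4) = -161/256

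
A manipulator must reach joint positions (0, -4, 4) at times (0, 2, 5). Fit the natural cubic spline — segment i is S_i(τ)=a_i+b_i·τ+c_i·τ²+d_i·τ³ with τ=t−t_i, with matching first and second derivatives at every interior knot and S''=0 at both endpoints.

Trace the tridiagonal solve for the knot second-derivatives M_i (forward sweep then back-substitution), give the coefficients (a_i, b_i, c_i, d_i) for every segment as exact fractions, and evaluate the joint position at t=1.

  seg 0: a=0 b=-44/15 c=0 d=7/30
  seg 1: a=-4 b=-2/15 c=7/5 d=-7/45
S(1) = -27/10

Δ: Δ0=-2, Δ1=8/3
row 1: diag=10, rhs=28; c'=3/10, d'=14/5
back: M1=14/5
M: M0=0, M1=14/5, M2=0
seg 0: a=0, c=M0/2=0, d=(M1−M0)/(6·2)=7/30, b=Δ0−h0·(2M0+M1)/6=-44/15
seg 1: a=-4, c=M1/2=7/5, d=(M2−M1)/(6·3)=-7/45, b=Δ1−h1·(2M1+M2)/6=-2/15
t_q=1 → seg 0, τ=1; S=0+-44/15·τ+0·τ²+7/30·τ³=-27/10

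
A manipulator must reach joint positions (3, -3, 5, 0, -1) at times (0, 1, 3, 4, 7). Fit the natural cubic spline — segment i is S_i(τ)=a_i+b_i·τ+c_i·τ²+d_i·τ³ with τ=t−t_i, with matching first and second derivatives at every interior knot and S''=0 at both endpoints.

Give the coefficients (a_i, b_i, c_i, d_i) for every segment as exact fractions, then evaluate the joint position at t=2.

  seg 0: a=3 b=-637/75 c=0 d=187/75
  seg 1: a=-3 b=-76/75 c=187/25 d=-373/150
  seg 2: a=5 b=-14/15 c=-186/25 d=253/75
  seg 3: a=0 b=-427/75 c=67/25 d=-67/225
S(2) = 49/50

Δ: Δ0=-6, Δ1=4, Δ2=-5, Δ3=-1/3
row 1: diag=6, rhs=60; c'=1/3, d'=10
row 2: denom=6−2·1/3=16/3; d'=(-54−2·10)/(16/3)=-111/8
row 3: denom=8−1·3/16=125/16; d'=(28−1·-111/8)/(125/16)=134/25
back: M3=134/25
back: M2=-111/8−3/16·134/25=-372/25
back: M1=10−1/3·-372/25=374/25
M: M0=0, M1=374/25, M2=-372/25, M3=134/25, M4=0
seg 0: a=3, c=M0/2=0, d=(M1−M0)/(6·1)=187/75, b=Δ0−h0·(2M0+M1)/6=-637/75
seg 1: a=-3, c=M1/2=187/25, d=(M2−M1)/(6·2)=-373/150, b=Δ1−h1·(2M1+M2)/6=-76/75
seg 2: a=5, c=M2/2=-186/25, d=(M3−M2)/(6·1)=253/75, b=Δ2−h2·(2M2+M3)/6=-14/15
seg 3: a=0, c=M3/2=67/25, d=(M4−M3)/(6·3)=-67/225, b=Δ3−h3·(2M3+M4)/6=-427/75
t_q=2 → seg 1, τ=1; S=-3+-76/75·τ+187/25·τ²+-373/150·τ³=49/50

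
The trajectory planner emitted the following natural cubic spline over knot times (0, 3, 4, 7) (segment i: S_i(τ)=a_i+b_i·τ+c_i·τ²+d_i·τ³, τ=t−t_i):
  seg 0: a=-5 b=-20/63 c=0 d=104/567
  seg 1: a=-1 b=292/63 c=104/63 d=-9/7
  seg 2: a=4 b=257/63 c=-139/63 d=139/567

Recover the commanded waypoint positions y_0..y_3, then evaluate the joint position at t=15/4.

y_0=-5 y_1=-1 y_2=4 y_3=3
S(15/4) = 3847/1344

y_0 = S_0(0) = a_0 = -5
y_1 = S_1(0) = a_1 = -1
y_2 = S_2(0) = a_2 = 4
y_3 = S_2(3) = 3
t_q=15/4 is in segment 1 (τ=3/4); S_1(τ)=3847/1344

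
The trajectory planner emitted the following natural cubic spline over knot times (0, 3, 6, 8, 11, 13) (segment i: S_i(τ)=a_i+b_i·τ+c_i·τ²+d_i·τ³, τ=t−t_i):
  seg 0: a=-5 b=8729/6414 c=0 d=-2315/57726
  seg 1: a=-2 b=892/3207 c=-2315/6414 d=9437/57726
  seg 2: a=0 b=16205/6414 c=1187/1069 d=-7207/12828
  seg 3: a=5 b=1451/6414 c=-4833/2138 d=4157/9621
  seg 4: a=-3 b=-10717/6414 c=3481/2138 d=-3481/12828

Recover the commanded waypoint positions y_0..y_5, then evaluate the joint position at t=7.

y_0 = S_0(0) = a_0 = -5
y_1 = S_1(0) = a_1 = -2
y_2 = S_2(0) = a_2 = 0
y_3 = S_3(0) = a_3 = 5
y_4 = S_4(0) = a_4 = -3
y_5 = S_4(2) = -2
t_q=7 is in segment 2 (τ=1); S_2(τ)=13149/4276

y_0=-5 y_1=-2 y_2=0 y_3=5 y_4=-3 y_5=-2
S(7) = 13149/4276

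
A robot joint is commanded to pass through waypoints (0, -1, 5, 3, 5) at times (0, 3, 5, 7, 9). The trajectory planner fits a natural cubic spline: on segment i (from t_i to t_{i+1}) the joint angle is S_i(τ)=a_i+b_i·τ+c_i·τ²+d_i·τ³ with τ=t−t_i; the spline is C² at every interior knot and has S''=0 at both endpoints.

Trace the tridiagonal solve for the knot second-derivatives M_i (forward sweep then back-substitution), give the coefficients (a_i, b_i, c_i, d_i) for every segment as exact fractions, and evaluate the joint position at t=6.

Δ: Δ0=-1/3, Δ1=3, Δ2=-1, Δ3=1
row 1: diag=10, rhs=20; c'=1/5, d'=2
row 2: denom=8−2·1/5=38/5; d'=(-24−2·2)/(38/5)=-70/19
row 3: denom=8−2·5/19=142/19; d'=(12−2·-70/19)/(142/19)=184/71
back: M3=184/71
back: M2=-70/19−5/19·184/71=-310/71
back: M1=2−1/5·-310/71=204/71
M: M0=0, M1=204/71, M2=-310/71, M3=184/71, M4=0
seg 0: a=0, c=M0/2=0, d=(M1−M0)/(6·3)=34/213, b=Δ0−h0·(2M0+M1)/6=-377/213
seg 1: a=-1, c=M1/2=102/71, d=(M2−M1)/(6·2)=-257/426, b=Δ1−h1·(2M1+M2)/6=541/213
seg 2: a=5, c=M2/2=-155/71, d=(M3−M2)/(6·2)=247/426, b=Δ2−h2·(2M2+M3)/6=223/213
seg 3: a=3, c=M3/2=92/71, d=(M4−M3)/(6·2)=-46/213, b=Δ3−h3·(2M3+M4)/6=-155/213
t_q=6 → seg 2, τ=1; S=5+223/213·τ+-155/71·τ²+247/426·τ³=631/142

  seg 0: a=0 b=-377/213 c=0 d=34/213
  seg 1: a=-1 b=541/213 c=102/71 d=-257/426
  seg 2: a=5 b=223/213 c=-155/71 d=247/426
  seg 3: a=3 b=-155/213 c=92/71 d=-46/213
S(6) = 631/142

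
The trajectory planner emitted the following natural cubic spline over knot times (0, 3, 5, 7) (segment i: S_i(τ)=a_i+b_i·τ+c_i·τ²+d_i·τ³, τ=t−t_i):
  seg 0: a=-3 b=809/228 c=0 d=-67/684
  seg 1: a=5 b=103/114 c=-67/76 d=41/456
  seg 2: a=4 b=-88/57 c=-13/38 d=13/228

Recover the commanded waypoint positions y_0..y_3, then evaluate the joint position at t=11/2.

y_0=-3 y_1=5 y_2=4 y_3=0
S(11/2) = 1915/608

y_0 = S_0(0) = a_0 = -3
y_1 = S_1(0) = a_1 = 5
y_2 = S_2(0) = a_2 = 4
y_3 = S_2(2) = 0
t_q=11/2 is in segment 2 (τ=1/2); S_2(τ)=1915/608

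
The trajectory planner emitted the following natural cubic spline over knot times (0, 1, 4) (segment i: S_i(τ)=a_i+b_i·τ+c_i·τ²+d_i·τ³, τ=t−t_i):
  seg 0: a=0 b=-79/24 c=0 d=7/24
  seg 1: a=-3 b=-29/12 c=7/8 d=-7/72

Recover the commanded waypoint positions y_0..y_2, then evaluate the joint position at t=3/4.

y_0=0 y_1=-3 y_2=-5
S(3/4) = -1201/512

y_0 = S_0(0) = a_0 = 0
y_1 = S_1(0) = a_1 = -3
y_2 = S_1(3) = -5
t_q=3/4 is in segment 0 (τ=3/4); S_0(τ)=-1201/512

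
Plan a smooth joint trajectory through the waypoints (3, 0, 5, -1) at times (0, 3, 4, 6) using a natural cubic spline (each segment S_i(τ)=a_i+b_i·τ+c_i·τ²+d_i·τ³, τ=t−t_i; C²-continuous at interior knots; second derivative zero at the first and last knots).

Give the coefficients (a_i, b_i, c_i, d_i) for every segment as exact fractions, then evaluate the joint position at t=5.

Δ: Δ0=-1, Δ1=5, Δ2=-3
row 1: diag=8, rhs=36; c'=1/8, d'=9/2
row 2: denom=6−1·1/8=47/8; d'=(-48−1·9/2)/(47/8)=-420/47
back: M2=-420/47
back: M1=9/2−1/8·-420/47=264/47
M: M0=0, M1=264/47, M2=-420/47, M3=0
seg 0: a=3, c=M0/2=0, d=(M1−M0)/(6·3)=44/141, b=Δ0−h0·(2M0+M1)/6=-179/47
seg 1: a=0, c=M1/2=132/47, d=(M2−M1)/(6·1)=-114/47, b=Δ1−h1·(2M1+M2)/6=217/47
seg 2: a=5, c=M2/2=-210/47, d=(M3−M2)/(6·2)=35/47, b=Δ2−h2·(2M2+M3)/6=139/47
t_q=5 → seg 2, τ=1; S=5+139/47·τ+-210/47·τ²+35/47·τ³=199/47

  seg 0: a=3 b=-179/47 c=0 d=44/141
  seg 1: a=0 b=217/47 c=132/47 d=-114/47
  seg 2: a=5 b=139/47 c=-210/47 d=35/47
S(5) = 199/47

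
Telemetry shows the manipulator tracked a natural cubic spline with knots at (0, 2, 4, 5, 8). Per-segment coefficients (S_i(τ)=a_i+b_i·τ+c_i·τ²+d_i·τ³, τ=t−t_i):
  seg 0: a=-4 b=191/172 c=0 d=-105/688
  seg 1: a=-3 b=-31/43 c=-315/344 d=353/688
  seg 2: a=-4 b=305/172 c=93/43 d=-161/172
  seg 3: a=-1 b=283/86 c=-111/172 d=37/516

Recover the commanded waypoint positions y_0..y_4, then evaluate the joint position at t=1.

y_0 = S_0(0) = a_0 = -4
y_1 = S_1(0) = a_1 = -3
y_2 = S_2(0) = a_2 = -4
y_3 = S_3(0) = a_3 = -1
y_4 = S_3(3) = 5
t_q=1 is in segment 0 (τ=1); S_0(τ)=-2093/688

y_0=-4 y_1=-3 y_2=-4 y_3=-1 y_4=5
S(1) = -2093/688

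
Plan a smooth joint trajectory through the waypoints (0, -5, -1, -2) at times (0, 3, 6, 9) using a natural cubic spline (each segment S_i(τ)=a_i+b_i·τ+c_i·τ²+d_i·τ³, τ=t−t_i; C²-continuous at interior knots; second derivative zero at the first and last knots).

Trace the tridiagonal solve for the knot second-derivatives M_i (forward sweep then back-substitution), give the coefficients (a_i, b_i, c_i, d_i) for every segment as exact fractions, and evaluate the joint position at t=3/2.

Δ: Δ0=-5/3, Δ1=4/3, Δ2=-1/3
row 1: diag=12, rhs=18; c'=1/4, d'=3/2
row 2: denom=12−3·1/4=45/4; d'=(-10−3·3/2)/(45/4)=-58/45
back: M2=-58/45
back: M1=3/2−1/4·-58/45=82/45
M: M0=0, M1=82/45, M2=-58/45, M3=0
seg 0: a=0, c=M0/2=0, d=(M1−M0)/(6·3)=41/405, b=Δ0−h0·(2M0+M1)/6=-116/45
seg 1: a=-5, c=M1/2=41/45, d=(M2−M1)/(6·3)=-14/81, b=Δ1−h1·(2M1+M2)/6=7/45
seg 2: a=-1, c=M2/2=-29/45, d=(M3−M2)/(6·3)=29/405, b=Δ2−h2·(2M2+M3)/6=43/45
t_q=3/2 → seg 0, τ=3/2; S=0+-116/45·τ+0·τ²+41/405·τ³=-141/40

  seg 0: a=0 b=-116/45 c=0 d=41/405
  seg 1: a=-5 b=7/45 c=41/45 d=-14/81
  seg 2: a=-1 b=43/45 c=-29/45 d=29/405
S(3/2) = -141/40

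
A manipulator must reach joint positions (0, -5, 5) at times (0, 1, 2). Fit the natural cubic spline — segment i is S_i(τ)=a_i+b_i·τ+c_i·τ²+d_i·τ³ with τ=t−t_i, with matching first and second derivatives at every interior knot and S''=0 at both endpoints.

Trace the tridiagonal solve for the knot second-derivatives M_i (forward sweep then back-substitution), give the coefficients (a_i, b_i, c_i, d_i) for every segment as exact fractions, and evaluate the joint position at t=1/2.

Δ: Δ0=-5, Δ1=10
row 1: diag=4, rhs=90; c'=1/4, d'=45/2
back: M1=45/2
M: M0=0, M1=45/2, M2=0
seg 0: a=0, c=M0/2=0, d=(M1−M0)/(6·1)=15/4, b=Δ0−h0·(2M0+M1)/6=-35/4
seg 1: a=-5, c=M1/2=45/4, d=(M2−M1)/(6·1)=-15/4, b=Δ1−h1·(2M1+M2)/6=5/2
t_q=1/2 → seg 0, τ=1/2; S=0+-35/4·τ+0·τ²+15/4·τ³=-125/32

  seg 0: a=0 b=-35/4 c=0 d=15/4
  seg 1: a=-5 b=5/2 c=45/4 d=-15/4
S(1/2) = -125/32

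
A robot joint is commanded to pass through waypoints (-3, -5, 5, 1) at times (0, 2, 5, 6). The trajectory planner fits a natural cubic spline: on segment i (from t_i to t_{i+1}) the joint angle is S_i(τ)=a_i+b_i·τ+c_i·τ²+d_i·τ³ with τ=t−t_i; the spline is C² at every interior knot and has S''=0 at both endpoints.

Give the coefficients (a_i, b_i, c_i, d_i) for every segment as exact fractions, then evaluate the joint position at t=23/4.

  seg 0: a=-3 b=-553/213 c=0 d=85/213
  seg 1: a=-5 b=467/213 c=170/71 d=-143/213
  seg 2: a=5 b=-334/213 c=-259/71 d=259/213
S(23/4) = 10383/4544

Δ: Δ0=-1, Δ1=10/3, Δ2=-4
row 1: diag=10, rhs=26; c'=3/10, d'=13/5
row 2: denom=8−3·3/10=71/10; d'=(-44−3·13/5)/(71/10)=-518/71
back: M2=-518/71
back: M1=13/5−3/10·-518/71=340/71
M: M0=0, M1=340/71, M2=-518/71, M3=0
seg 0: a=-3, c=M0/2=0, d=(M1−M0)/(6·2)=85/213, b=Δ0−h0·(2M0+M1)/6=-553/213
seg 1: a=-5, c=M1/2=170/71, d=(M2−M1)/(6·3)=-143/213, b=Δ1−h1·(2M1+M2)/6=467/213
seg 2: a=5, c=M2/2=-259/71, d=(M3−M2)/(6·1)=259/213, b=Δ2−h2·(2M2+M3)/6=-334/213
t_q=23/4 → seg 2, τ=3/4; S=5+-334/213·τ+-259/71·τ²+259/213·τ³=10383/4544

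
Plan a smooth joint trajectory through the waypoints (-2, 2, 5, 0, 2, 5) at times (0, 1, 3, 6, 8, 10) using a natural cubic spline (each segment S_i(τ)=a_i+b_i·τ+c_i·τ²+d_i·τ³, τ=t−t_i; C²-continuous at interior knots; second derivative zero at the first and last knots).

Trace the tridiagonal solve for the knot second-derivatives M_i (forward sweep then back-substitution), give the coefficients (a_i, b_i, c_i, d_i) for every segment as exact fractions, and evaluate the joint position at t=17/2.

Δ: Δ0=4, Δ1=3/2, Δ2=-5/3, Δ3=1, Δ4=3/2
row 1: diag=6, rhs=-15; c'=1/3, d'=-5/2
row 2: denom=10−2·1/3=28/3; d'=(-19−2·-5/2)/(28/3)=-3/2
row 3: denom=10−3·9/28=253/28; d'=(16−3·-3/2)/(253/28)=574/253
row 4: denom=8−2·56/253=1912/253; d'=(3−2·574/253)/(1912/253)=-389/1912
back: M4=-389/1912
back: M3=574/253−56/253·-389/1912=553/239
back: M2=-3/2−9/28·553/239=-2145/956
back: M1=-5/2−1/3·-2145/956=-1675/956
M: M0=0, M1=-1675/956, M2=-2145/956, M3=553/239, M4=-389/1912, M5=0
seg 0: a=-2, c=M0/2=0, d=(M1−M0)/(6·1)=-1675/5736, b=Δ0−h0·(2M0+M1)/6=24619/5736
seg 1: a=2, c=M1/2=-1675/1912, d=(M2−M1)/(6·2)=-235/5736, b=Δ1−h1·(2M1+M2)/6=9797/2868
seg 2: a=5, c=M2/2=-2145/1912, d=(M3−M2)/(6·3)=4357/17208, b=Δ2−h2·(2M2+M3)/6=-1663/2868
seg 3: a=0, c=M3/2=553/478, d=(M4−M3)/(6·2)=-4813/22944, b=Δ3−h3·(2M3+M4)/6=-2723/5736
seg 4: a=2, c=M4/2=-389/3824, d=(M5−M4)/(6·2)=389/22944, b=Δ4−h4·(2M4+M5)/6=4691/2868
t_q=17/2 → seg 4, τ=1/2; S=2+4691/2868·τ+-389/3824·τ²+389/22944·τ³=170979/61184

  seg 0: a=-2 b=24619/5736 c=0 d=-1675/5736
  seg 1: a=2 b=9797/2868 c=-1675/1912 d=-235/5736
  seg 2: a=5 b=-1663/2868 c=-2145/1912 d=4357/17208
  seg 3: a=0 b=-2723/5736 c=553/478 d=-4813/22944
  seg 4: a=2 b=4691/2868 c=-389/3824 d=389/22944
S(17/2) = 170979/61184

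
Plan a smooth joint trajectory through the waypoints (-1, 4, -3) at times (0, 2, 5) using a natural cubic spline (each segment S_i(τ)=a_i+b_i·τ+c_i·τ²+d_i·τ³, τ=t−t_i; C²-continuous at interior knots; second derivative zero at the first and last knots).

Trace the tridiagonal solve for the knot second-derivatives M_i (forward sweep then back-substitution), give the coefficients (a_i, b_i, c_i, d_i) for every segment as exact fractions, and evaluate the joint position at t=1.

Δ: Δ0=5/2, Δ1=-7/3
row 1: diag=10, rhs=-29; c'=3/10, d'=-29/10
back: M1=-29/10
M: M0=0, M1=-29/10, M2=0
seg 0: a=-1, c=M0/2=0, d=(M1−M0)/(6·2)=-29/120, b=Δ0−h0·(2M0+M1)/6=52/15
seg 1: a=4, c=M1/2=-29/20, d=(M2−M1)/(6·3)=29/180, b=Δ1−h1·(2M1+M2)/6=17/30
t_q=1 → seg 0, τ=1; S=-1+52/15·τ+0·τ²+-29/120·τ³=89/40

  seg 0: a=-1 b=52/15 c=0 d=-29/120
  seg 1: a=4 b=17/30 c=-29/20 d=29/180
S(1) = 89/40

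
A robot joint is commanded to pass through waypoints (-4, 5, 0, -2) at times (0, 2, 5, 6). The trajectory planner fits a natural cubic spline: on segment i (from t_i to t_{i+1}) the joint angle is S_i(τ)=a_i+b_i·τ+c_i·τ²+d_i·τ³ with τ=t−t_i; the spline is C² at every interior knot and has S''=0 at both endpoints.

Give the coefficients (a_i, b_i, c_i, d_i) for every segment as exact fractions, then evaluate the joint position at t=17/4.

  seg 0: a=-4 b=2497/426 c=0 d=-145/426
  seg 1: a=5 b=757/426 c=-145/71 d=127/426
  seg 2: a=0 b=-517/213 c=91/142 d=-91/426
S(17/4) = 18677/9088

Δ: Δ0=9/2, Δ1=-5/3, Δ2=-2
row 1: diag=10, rhs=-37; c'=3/10, d'=-37/10
row 2: denom=8−3·3/10=71/10; d'=(-2−3·-37/10)/(71/10)=91/71
back: M2=91/71
back: M1=-37/10−3/10·91/71=-290/71
M: M0=0, M1=-290/71, M2=91/71, M3=0
seg 0: a=-4, c=M0/2=0, d=(M1−M0)/(6·2)=-145/426, b=Δ0−h0·(2M0+M1)/6=2497/426
seg 1: a=5, c=M1/2=-145/71, d=(M2−M1)/(6·3)=127/426, b=Δ1−h1·(2M1+M2)/6=757/426
seg 2: a=0, c=M2/2=91/142, d=(M3−M2)/(6·1)=-91/426, b=Δ2−h2·(2M2+M3)/6=-517/213
t_q=17/4 → seg 1, τ=9/4; S=5+757/426·τ+-145/71·τ²+127/426·τ³=18677/9088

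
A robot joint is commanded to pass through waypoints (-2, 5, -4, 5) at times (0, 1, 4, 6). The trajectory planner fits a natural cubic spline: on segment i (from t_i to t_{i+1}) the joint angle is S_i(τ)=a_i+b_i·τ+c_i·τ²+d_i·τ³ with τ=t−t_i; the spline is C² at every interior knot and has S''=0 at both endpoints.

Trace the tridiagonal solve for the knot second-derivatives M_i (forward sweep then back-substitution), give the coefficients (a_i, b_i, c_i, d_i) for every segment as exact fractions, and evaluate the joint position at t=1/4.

  seg 0: a=-2 b=1239/142 c=0 d=-245/142
  seg 1: a=5 b=252/71 c=-735/142 d=425/426
  seg 2: a=-4 b=-81/142 c=270/71 d=-45/71
S(1/4) = 1403/9088

Δ: Δ0=7, Δ1=-3, Δ2=9/2
row 1: diag=8, rhs=-60; c'=3/8, d'=-15/2
row 2: denom=10−3·3/8=71/8; d'=(45−3·-15/2)/(71/8)=540/71
back: M2=540/71
back: M1=-15/2−3/8·540/71=-735/71
M: M0=0, M1=-735/71, M2=540/71, M3=0
seg 0: a=-2, c=M0/2=0, d=(M1−M0)/(6·1)=-245/142, b=Δ0−h0·(2M0+M1)/6=1239/142
seg 1: a=5, c=M1/2=-735/142, d=(M2−M1)/(6·3)=425/426, b=Δ1−h1·(2M1+M2)/6=252/71
seg 2: a=-4, c=M2/2=270/71, d=(M3−M2)/(6·2)=-45/71, b=Δ2−h2·(2M2+M3)/6=-81/142
t_q=1/4 → seg 0, τ=1/4; S=-2+1239/142·τ+0·τ²+-245/142·τ³=1403/9088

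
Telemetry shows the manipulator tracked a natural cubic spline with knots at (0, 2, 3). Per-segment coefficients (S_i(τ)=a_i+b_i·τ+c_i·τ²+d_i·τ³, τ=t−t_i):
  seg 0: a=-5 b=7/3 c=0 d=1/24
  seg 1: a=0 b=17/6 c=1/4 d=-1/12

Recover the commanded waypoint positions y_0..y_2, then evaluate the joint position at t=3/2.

y_0=-5 y_1=0 y_2=3
S(3/2) = -87/64

y_0 = S_0(0) = a_0 = -5
y_1 = S_1(0) = a_1 = 0
y_2 = S_1(1) = 3
t_q=3/2 is in segment 0 (τ=3/2); S_0(τ)=-87/64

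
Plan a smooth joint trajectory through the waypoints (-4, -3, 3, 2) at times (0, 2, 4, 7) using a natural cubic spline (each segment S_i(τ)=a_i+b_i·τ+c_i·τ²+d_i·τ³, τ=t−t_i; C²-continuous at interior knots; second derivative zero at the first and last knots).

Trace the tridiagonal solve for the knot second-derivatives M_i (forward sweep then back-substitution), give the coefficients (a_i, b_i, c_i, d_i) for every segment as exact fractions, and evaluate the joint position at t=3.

  seg 0: a=-4 b=-1/3 c=0 d=5/24
  seg 1: a=-3 b=13/6 c=5/4 d=-5/12
  seg 2: a=3 b=13/6 c=-5/4 d=5/36
S(3) = 0

Δ: Δ0=1/2, Δ1=3, Δ2=-1/3
row 1: diag=8, rhs=15; c'=1/4, d'=15/8
row 2: denom=10−2·1/4=19/2; d'=(-20−2·15/8)/(19/2)=-5/2
back: M2=-5/2
back: M1=15/8−1/4·-5/2=5/2
M: M0=0, M1=5/2, M2=-5/2, M3=0
seg 0: a=-4, c=M0/2=0, d=(M1−M0)/(6·2)=5/24, b=Δ0−h0·(2M0+M1)/6=-1/3
seg 1: a=-3, c=M1/2=5/4, d=(M2−M1)/(6·2)=-5/12, b=Δ1−h1·(2M1+M2)/6=13/6
seg 2: a=3, c=M2/2=-5/4, d=(M3−M2)/(6·3)=5/36, b=Δ2−h2·(2M2+M3)/6=13/6
t_q=3 → seg 1, τ=1; S=-3+13/6·τ+5/4·τ²+-5/12·τ³=0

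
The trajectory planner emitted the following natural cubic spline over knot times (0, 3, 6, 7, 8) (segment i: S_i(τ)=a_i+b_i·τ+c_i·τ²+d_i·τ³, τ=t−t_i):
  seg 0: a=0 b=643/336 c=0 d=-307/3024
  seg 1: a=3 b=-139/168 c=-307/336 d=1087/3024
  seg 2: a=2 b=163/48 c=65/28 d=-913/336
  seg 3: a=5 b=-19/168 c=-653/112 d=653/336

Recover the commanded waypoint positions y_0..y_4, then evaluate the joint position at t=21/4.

y_0=0 y_1=3 y_2=2 y_3=5 y_4=1
S(21/4) = 4353/7168

y_0 = S_0(0) = a_0 = 0
y_1 = S_1(0) = a_1 = 3
y_2 = S_2(0) = a_2 = 2
y_3 = S_3(0) = a_3 = 5
y_4 = S_3(1) = 1
t_q=21/4 is in segment 1 (τ=9/4); S_1(τ)=4353/7168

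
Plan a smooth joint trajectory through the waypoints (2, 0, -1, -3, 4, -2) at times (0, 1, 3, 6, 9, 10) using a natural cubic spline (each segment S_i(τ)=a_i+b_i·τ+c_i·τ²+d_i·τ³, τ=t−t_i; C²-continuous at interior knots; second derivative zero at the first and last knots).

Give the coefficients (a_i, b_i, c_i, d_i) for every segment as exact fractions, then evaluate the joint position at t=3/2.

Δ: Δ0=-2, Δ1=-1/2, Δ2=-2/3, Δ3=7/3, Δ4=-6
row 1: diag=6, rhs=9; c'=1/3, d'=3/2
row 2: denom=10−2·1/3=28/3; d'=(-1−2·3/2)/(28/3)=-3/7
row 3: denom=12−3·9/28=309/28; d'=(18−3·-3/7)/(309/28)=180/103
row 4: denom=8−3·28/103=740/103; d'=(-50−3·180/103)/(740/103)=-569/74
back: M4=-569/74
back: M3=180/103−28/103·-569/74=142/37
back: M2=-3/7−9/28·142/37=-123/74
back: M1=3/2−1/3·-123/74=76/37
M: M0=0, M1=76/37, M2=-123/74, M3=142/37, M4=-569/74, M5=0
seg 0: a=2, c=M0/2=0, d=(M1−M0)/(6·1)=38/111, b=Δ0−h0·(2M0+M1)/6=-260/111
seg 1: a=0, c=M1/2=38/37, d=(M2−M1)/(6·2)=-275/888, b=Δ1−h1·(2M1+M2)/6=-146/111
seg 2: a=-1, c=M2/2=-123/148, d=(M3−M2)/(6·3)=11/36, b=Δ2−h2·(2M2+M3)/6=-205/222
seg 3: a=-3, c=M3/2=71/37, d=(M4−M3)/(6·3)=-853/1332, b=Δ3−h3·(2M3+M4)/6=1039/444
seg 4: a=4, c=M4/2=-569/148, d=(M5−M4)/(6·1)=569/444, b=Δ4−h4·(2M4+M5)/6=-763/222
t_q=3/2 → seg 1, τ=1/2; S=0+-146/111·τ+38/37·τ²+-275/888·τ³=-1041/2368

  seg 0: a=2 b=-260/111 c=0 d=38/111
  seg 1: a=0 b=-146/111 c=38/37 d=-275/888
  seg 2: a=-1 b=-205/222 c=-123/148 d=11/36
  seg 3: a=-3 b=1039/444 c=71/37 d=-853/1332
  seg 4: a=4 b=-763/222 c=-569/148 d=569/444
S(3/2) = -1041/2368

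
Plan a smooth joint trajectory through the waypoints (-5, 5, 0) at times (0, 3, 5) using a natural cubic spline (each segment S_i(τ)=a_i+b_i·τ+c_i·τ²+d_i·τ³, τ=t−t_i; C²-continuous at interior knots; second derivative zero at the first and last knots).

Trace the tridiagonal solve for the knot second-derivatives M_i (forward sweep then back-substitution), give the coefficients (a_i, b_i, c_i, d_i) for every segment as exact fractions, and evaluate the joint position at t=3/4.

  seg 0: a=-5 b=61/12 c=0 d=-7/36
  seg 1: a=5 b=-1/6 c=-7/4 d=7/24
S(3/4) = -325/256

Δ: Δ0=10/3, Δ1=-5/2
row 1: diag=10, rhs=-35; c'=1/5, d'=-7/2
back: M1=-7/2
M: M0=0, M1=-7/2, M2=0
seg 0: a=-5, c=M0/2=0, d=(M1−M0)/(6·3)=-7/36, b=Δ0−h0·(2M0+M1)/6=61/12
seg 1: a=5, c=M1/2=-7/4, d=(M2−M1)/(6·2)=7/24, b=Δ1−h1·(2M1+M2)/6=-1/6
t_q=3/4 → seg 0, τ=3/4; S=-5+61/12·τ+0·τ²+-7/36·τ³=-325/256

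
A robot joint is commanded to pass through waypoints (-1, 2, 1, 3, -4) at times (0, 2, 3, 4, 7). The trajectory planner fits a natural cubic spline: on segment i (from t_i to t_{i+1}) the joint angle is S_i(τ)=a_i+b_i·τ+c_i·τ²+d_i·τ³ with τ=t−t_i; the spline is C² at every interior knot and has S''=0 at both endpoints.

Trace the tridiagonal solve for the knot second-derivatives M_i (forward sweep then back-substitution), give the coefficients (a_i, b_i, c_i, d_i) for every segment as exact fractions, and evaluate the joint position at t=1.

  seg 0: a=-1 b=718/267 c=0 d=-635/2136
  seg 1: a=2 b=-469/534 c=-635/356 d=1775/1068
  seg 2: a=1 b=577/1068 c=285/89 d=-1861/1068
  seg 3: a=3 b=917/534 c=-721/356 d=721/3204
S(1) = 991/712

Δ: Δ0=3/2, Δ1=-1, Δ2=2, Δ3=-7/3
row 1: diag=6, rhs=-15; c'=1/6, d'=-5/2
row 2: denom=4−1·1/6=23/6; d'=(18−1·-5/2)/(23/6)=123/23
row 3: denom=8−1·6/23=178/23; d'=(-26−1·123/23)/(178/23)=-721/178
back: M3=-721/178
back: M2=123/23−6/23·-721/178=570/89
back: M1=-5/2−1/6·570/89=-635/178
M: M0=0, M1=-635/178, M2=570/89, M3=-721/178, M4=0
seg 0: a=-1, c=M0/2=0, d=(M1−M0)/(6·2)=-635/2136, b=Δ0−h0·(2M0+M1)/6=718/267
seg 1: a=2, c=M1/2=-635/356, d=(M2−M1)/(6·1)=1775/1068, b=Δ1−h1·(2M1+M2)/6=-469/534
seg 2: a=1, c=M2/2=285/89, d=(M3−M2)/(6·1)=-1861/1068, b=Δ2−h2·(2M2+M3)/6=577/1068
seg 3: a=3, c=M3/2=-721/356, d=(M4−M3)/(6·3)=721/3204, b=Δ3−h3·(2M3+M4)/6=917/534
t_q=1 → seg 0, τ=1; S=-1+718/267·τ+0·τ²+-635/2136·τ³=991/712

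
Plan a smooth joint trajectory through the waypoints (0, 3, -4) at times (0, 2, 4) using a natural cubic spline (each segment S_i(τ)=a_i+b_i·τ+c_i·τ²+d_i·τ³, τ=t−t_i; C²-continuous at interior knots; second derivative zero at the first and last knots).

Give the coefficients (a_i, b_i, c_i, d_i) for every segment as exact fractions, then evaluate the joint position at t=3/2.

Δ: Δ0=3/2, Δ1=-7/2
row 1: diag=8, rhs=-30; c'=1/4, d'=-15/4
back: M1=-15/4
M: M0=0, M1=-15/4, M2=0
seg 0: a=0, c=M0/2=0, d=(M1−M0)/(6·2)=-5/16, b=Δ0−h0·(2M0+M1)/6=11/4
seg 1: a=3, c=M1/2=-15/8, d=(M2−M1)/(6·2)=5/16, b=Δ1−h1·(2M1+M2)/6=-1
t_q=3/2 → seg 0, τ=3/2; S=0+11/4·τ+0·τ²+-5/16·τ³=393/128

  seg 0: a=0 b=11/4 c=0 d=-5/16
  seg 1: a=3 b=-1 c=-15/8 d=5/16
S(3/2) = 393/128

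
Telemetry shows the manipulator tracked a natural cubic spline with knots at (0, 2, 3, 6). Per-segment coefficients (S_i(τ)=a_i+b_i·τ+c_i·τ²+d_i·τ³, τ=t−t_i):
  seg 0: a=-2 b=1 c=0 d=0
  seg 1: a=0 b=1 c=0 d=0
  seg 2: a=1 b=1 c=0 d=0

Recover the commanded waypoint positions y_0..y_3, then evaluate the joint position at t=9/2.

y_0=-2 y_1=0 y_2=1 y_3=4
S(9/2) = 5/2

y_0 = S_0(0) = a_0 = -2
y_1 = S_1(0) = a_1 = 0
y_2 = S_2(0) = a_2 = 1
y_3 = S_2(3) = 4
t_q=9/2 is in segment 2 (τ=3/2); S_2(τ)=5/2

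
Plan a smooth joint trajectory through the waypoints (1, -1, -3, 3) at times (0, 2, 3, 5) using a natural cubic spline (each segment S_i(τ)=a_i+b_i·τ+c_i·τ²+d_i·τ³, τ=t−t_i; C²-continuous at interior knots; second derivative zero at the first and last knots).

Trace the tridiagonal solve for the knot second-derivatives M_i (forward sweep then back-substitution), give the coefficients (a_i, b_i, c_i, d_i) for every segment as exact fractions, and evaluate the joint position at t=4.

Δ: Δ0=-1, Δ1=-2, Δ2=3
row 1: diag=6, rhs=-6; c'=1/6, d'=-1
row 2: denom=6−1·1/6=35/6; d'=(30−1·-1)/(35/6)=186/35
back: M2=186/35
back: M1=-1−1/6·186/35=-66/35
M: M0=0, M1=-66/35, M2=186/35, M3=0
seg 0: a=1, c=M0/2=0, d=(M1−M0)/(6·2)=-11/70, b=Δ0−h0·(2M0+M1)/6=-13/35
seg 1: a=-1, c=M1/2=-33/35, d=(M2−M1)/(6·1)=6/5, b=Δ1−h1·(2M1+M2)/6=-79/35
seg 2: a=-3, c=M2/2=93/35, d=(M3−M2)/(6·2)=-31/70, b=Δ2−h2·(2M2+M3)/6=-19/35
t_q=4 → seg 2, τ=1; S=-3+-19/35·τ+93/35·τ²+-31/70·τ³=-93/70

  seg 0: a=1 b=-13/35 c=0 d=-11/70
  seg 1: a=-1 b=-79/35 c=-33/35 d=6/5
  seg 2: a=-3 b=-19/35 c=93/35 d=-31/70
S(4) = -93/70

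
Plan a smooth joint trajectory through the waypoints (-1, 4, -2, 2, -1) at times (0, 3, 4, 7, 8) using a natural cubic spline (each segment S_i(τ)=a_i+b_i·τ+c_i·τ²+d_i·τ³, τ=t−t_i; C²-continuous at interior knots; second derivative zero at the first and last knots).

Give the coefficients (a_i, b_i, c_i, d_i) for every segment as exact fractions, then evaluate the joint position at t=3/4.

  seg 0: a=-1 b=275/54 c=0 d=-185/486
  seg 1: a=4 b=-140/27 c=-185/54 d=47/18
  seg 2: a=-2 b=-227/54 c=119/27 d=-415/486
  seg 3: a=2 b=-22/27 c=-59/18 d=59/54
S(3/4) = 1021/384

Δ: Δ0=5/3, Δ1=-6, Δ2=4/3, Δ3=-3
row 1: diag=8, rhs=-46; c'=1/8, d'=-23/4
row 2: denom=8−1·1/8=63/8; d'=(44−1·-23/4)/(63/8)=398/63
row 3: denom=8−3·8/21=48/7; d'=(-26−3·398/63)/(48/7)=-59/9
back: M3=-59/9
back: M2=398/63−8/21·-59/9=238/27
back: M1=-23/4−1/8·238/27=-185/27
M: M0=0, M1=-185/27, M2=238/27, M3=-59/9, M4=0
seg 0: a=-1, c=M0/2=0, d=(M1−M0)/(6·3)=-185/486, b=Δ0−h0·(2M0+M1)/6=275/54
seg 1: a=4, c=M1/2=-185/54, d=(M2−M1)/(6·1)=47/18, b=Δ1−h1·(2M1+M2)/6=-140/27
seg 2: a=-2, c=M2/2=119/27, d=(M3−M2)/(6·3)=-415/486, b=Δ2−h2·(2M2+M3)/6=-227/54
seg 3: a=2, c=M3/2=-59/18, d=(M4−M3)/(6·1)=59/54, b=Δ3−h3·(2M3+M4)/6=-22/27
t_q=3/4 → seg 0, τ=3/4; S=-1+275/54·τ+0·τ²+-185/486·τ³=1021/384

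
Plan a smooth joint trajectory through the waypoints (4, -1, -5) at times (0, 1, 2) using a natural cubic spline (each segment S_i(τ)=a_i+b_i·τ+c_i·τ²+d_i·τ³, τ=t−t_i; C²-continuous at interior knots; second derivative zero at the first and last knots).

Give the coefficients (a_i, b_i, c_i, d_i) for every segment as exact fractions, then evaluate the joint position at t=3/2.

  seg 0: a=4 b=-21/4 c=0 d=1/4
  seg 1: a=-1 b=-9/2 c=3/4 d=-1/4
S(3/2) = -99/32

Δ: Δ0=-5, Δ1=-4
row 1: diag=4, rhs=6; c'=1/4, d'=3/2
back: M1=3/2
M: M0=0, M1=3/2, M2=0
seg 0: a=4, c=M0/2=0, d=(M1−M0)/(6·1)=1/4, b=Δ0−h0·(2M0+M1)/6=-21/4
seg 1: a=-1, c=M1/2=3/4, d=(M2−M1)/(6·1)=-1/4, b=Δ1−h1·(2M1+M2)/6=-9/2
t_q=3/2 → seg 1, τ=1/2; S=-1+-9/2·τ+3/4·τ²+-1/4·τ³=-99/32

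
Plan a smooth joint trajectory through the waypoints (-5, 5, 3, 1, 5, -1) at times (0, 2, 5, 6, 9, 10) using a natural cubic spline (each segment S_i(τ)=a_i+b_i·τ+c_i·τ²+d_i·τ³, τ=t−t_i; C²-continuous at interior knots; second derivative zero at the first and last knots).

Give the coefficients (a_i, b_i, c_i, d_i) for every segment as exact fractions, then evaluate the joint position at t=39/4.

  seg 0: a=-5 b=7763/1275 c=0 d=-347/1275
  seg 1: a=5 b=3599/1275 c=-694/425 d=599/3825
  seg 2: a=3 b=-206/75 c=-19/85 d=1237/1275
  seg 3: a=1 b=-361/1275 c=1142/425 d=-913/1275
  seg 4: a=5 b=-4456/1275 c=-1597/425 d=1597/1275
S(39/4) = 4317/5440

Δ: Δ0=5, Δ1=-2/3, Δ2=-2, Δ3=4/3, Δ4=-6
row 1: diag=10, rhs=-34; c'=3/10, d'=-17/5
row 2: denom=8−3·3/10=71/10; d'=(-8−3·-17/5)/(71/10)=22/71
row 3: denom=8−1·10/71=558/71; d'=(20−1·22/71)/(558/71)=233/93
row 4: denom=8−3·71/186=425/62; d'=(-44−3·233/93)/(425/62)=-3194/425
back: M4=-3194/425
back: M3=233/93−71/186·-3194/425=2284/425
back: M2=22/71−10/71·2284/425=-38/85
back: M1=-17/5−3/10·-38/85=-1388/425
M: M0=0, M1=-1388/425, M2=-38/85, M3=2284/425, M4=-3194/425, M5=0
seg 0: a=-5, c=M0/2=0, d=(M1−M0)/(6·2)=-347/1275, b=Δ0−h0·(2M0+M1)/6=7763/1275
seg 1: a=5, c=M1/2=-694/425, d=(M2−M1)/(6·3)=599/3825, b=Δ1−h1·(2M1+M2)/6=3599/1275
seg 2: a=3, c=M2/2=-19/85, d=(M3−M2)/(6·1)=1237/1275, b=Δ2−h2·(2M2+M3)/6=-206/75
seg 3: a=1, c=M3/2=1142/425, d=(M4−M3)/(6·3)=-913/1275, b=Δ3−h3·(2M3+M4)/6=-361/1275
seg 4: a=5, c=M4/2=-1597/425, d=(M5−M4)/(6·1)=1597/1275, b=Δ4−h4·(2M4+M5)/6=-4456/1275
t_q=39/4 → seg 4, τ=3/4; S=5+-4456/1275·τ+-1597/425·τ²+1597/1275·τ³=4317/5440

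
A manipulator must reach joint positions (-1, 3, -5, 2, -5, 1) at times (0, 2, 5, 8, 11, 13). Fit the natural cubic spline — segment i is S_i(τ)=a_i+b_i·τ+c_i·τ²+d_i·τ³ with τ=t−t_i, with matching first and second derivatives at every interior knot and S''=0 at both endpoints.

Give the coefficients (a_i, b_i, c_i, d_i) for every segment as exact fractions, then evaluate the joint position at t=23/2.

  seg 0: a=-1 b=12964/3807 c=0 d=-2675/7614
  seg 1: a=3 b=-3086/3807 c=-2675/1269 d=17009/34263
  seg 2: a=-5 b=-209/3807 c=8984/3807 d=-380/729
  seg 3: a=2 b=115/3807 c=-8876/3807 d=17630/34263
  seg 4: a=-5 b=-251/3807 c=2918/1269 d=-1459/3807
S(23/2) = -45745/10152

Δ: Δ0=2, Δ1=-8/3, Δ2=7/3, Δ3=-7/3, Δ4=3
row 1: diag=10, rhs=-28; c'=3/10, d'=-14/5
row 2: denom=12−3·3/10=111/10; d'=(30−3·-14/5)/(111/10)=128/37
row 3: denom=12−3·10/37=414/37; d'=(-28−3·128/37)/(414/37)=-710/207
row 4: denom=10−3·37/138=423/46; d'=(32−3·-710/207)/(423/46)=5836/1269
back: M4=5836/1269
back: M3=-710/207−37/138·5836/1269=-17752/3807
back: M2=128/37−10/37·-17752/3807=17968/3807
back: M1=-14/5−3/10·17968/3807=-5350/1269
M: M0=0, M1=-5350/1269, M2=17968/3807, M3=-17752/3807, M4=5836/1269, M5=0
seg 0: a=-1, c=M0/2=0, d=(M1−M0)/(6·2)=-2675/7614, b=Δ0−h0·(2M0+M1)/6=12964/3807
seg 1: a=3, c=M1/2=-2675/1269, d=(M2−M1)/(6·3)=17009/34263, b=Δ1−h1·(2M1+M2)/6=-3086/3807
seg 2: a=-5, c=M2/2=8984/3807, d=(M3−M2)/(6·3)=-380/729, b=Δ2−h2·(2M2+M3)/6=-209/3807
seg 3: a=2, c=M3/2=-8876/3807, d=(M4−M3)/(6·3)=17630/34263, b=Δ3−h3·(2M3+M4)/6=115/3807
seg 4: a=-5, c=M4/2=2918/1269, d=(M5−M4)/(6·2)=-1459/3807, b=Δ4−h4·(2M4+M5)/6=-251/3807
t_q=23/2 → seg 4, τ=1/2; S=-5+-251/3807·τ+2918/1269·τ²+-1459/3807·τ³=-45745/10152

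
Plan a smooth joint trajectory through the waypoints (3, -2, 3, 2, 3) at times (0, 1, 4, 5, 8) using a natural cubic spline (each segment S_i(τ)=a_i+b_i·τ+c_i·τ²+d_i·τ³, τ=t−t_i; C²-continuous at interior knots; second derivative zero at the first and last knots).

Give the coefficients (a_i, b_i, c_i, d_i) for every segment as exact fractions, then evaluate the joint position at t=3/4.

Δ: Δ0=-5, Δ1=5/3, Δ2=-1, Δ3=1/3
row 1: diag=8, rhs=40; c'=3/8, d'=5
row 2: denom=8−3·3/8=55/8; d'=(-16−3·5)/(55/8)=-248/55
row 3: denom=8−1·8/55=432/55; d'=(8−1·-248/55)/(432/55)=43/27
back: M3=43/27
back: M2=-248/55−8/55·43/27=-128/27
back: M1=5−3/8·-128/27=61/9
M: M0=0, M1=61/9, M2=-128/27, M3=43/27, M4=0
seg 0: a=3, c=M0/2=0, d=(M1−M0)/(6·1)=61/54, b=Δ0−h0·(2M0+M1)/6=-331/54
seg 1: a=-2, c=M1/2=61/18, d=(M2−M1)/(6·3)=-311/486, b=Δ1−h1·(2M1+M2)/6=-74/27
seg 2: a=3, c=M2/2=-64/27, d=(M3−M2)/(6·1)=19/18, b=Δ2−h2·(2M2+M3)/6=17/54
seg 3: a=2, c=M3/2=43/54, d=(M4−M3)/(6·3)=-43/486, b=Δ3−h3·(2M3+M4)/6=-34/27
t_q=3/4 → seg 0, τ=3/4; S=3+-331/54·τ+0·τ²+61/54·τ³=-1291/1152

  seg 0: a=3 b=-331/54 c=0 d=61/54
  seg 1: a=-2 b=-74/27 c=61/18 d=-311/486
  seg 2: a=3 b=17/54 c=-64/27 d=19/18
  seg 3: a=2 b=-34/27 c=43/54 d=-43/486
S(3/4) = -1291/1152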